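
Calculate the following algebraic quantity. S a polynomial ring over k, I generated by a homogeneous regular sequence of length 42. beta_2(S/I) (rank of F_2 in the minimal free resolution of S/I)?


Regular sequence => Koszul complex is the minimal free resolution.
Syz_1 minimally generated by Koszul relations f_i*e_j - f_j*e_i (i<j): mu(Syz_1) = beta_2 = C(m,2) = m(m-1)/2
m=42
42*41/2 = 861


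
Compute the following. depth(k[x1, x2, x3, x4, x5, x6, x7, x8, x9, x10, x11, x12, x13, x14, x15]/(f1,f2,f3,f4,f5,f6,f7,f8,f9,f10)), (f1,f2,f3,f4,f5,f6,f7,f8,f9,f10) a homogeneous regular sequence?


depth(R)=15
depth(R/I)=15-10=5


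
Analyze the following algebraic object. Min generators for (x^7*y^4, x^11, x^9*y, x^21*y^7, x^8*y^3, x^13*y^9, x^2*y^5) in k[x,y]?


Remove redundant (divisible by others).
x^13*y^9 redundant.
x^21*y^7 redundant.
Min: x^11, x^9*y, x^8*y^3, x^7*y^4, x^2*y^5
Count=5


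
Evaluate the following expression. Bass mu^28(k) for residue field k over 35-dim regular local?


C(n,i)=C(35,28)=6724520


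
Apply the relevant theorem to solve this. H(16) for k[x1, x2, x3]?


C(d+n-1,n-1)=C(18,2)=153


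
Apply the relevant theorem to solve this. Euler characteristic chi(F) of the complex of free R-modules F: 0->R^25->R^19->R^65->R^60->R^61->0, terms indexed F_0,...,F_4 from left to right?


chi = sum (-1)^i * rank:
(-1)^0*25=25
(-1)^1*19=-19
(-1)^2*65=65
(-1)^3*60=-60
(-1)^4*61=61
chi=72


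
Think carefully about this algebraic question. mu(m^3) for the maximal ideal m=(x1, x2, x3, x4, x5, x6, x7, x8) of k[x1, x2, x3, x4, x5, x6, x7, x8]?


Graded Nakayama: mu(m^d) = dim_k (m^d/m^(d+1)) = #degree-3 monomials in 8 vars
C(n+d-1,d)=C(10,3)=120


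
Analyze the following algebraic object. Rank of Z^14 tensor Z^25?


rank(M(x)N) = rank(M)*rank(N)
14*25 = 350


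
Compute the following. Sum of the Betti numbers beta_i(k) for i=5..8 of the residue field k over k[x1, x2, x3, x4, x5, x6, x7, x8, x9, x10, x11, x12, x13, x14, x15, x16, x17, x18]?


Koszul resolution: beta_i(k)=C(n,i), n=18
C(18,5)=8568, C(18,6)=18564, C(18,7)=31824, C(18,8)=43758
Sum=102714


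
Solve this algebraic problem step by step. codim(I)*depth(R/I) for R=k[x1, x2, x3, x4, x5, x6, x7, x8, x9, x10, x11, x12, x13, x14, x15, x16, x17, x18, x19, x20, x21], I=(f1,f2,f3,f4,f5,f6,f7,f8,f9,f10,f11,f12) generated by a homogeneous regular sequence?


codim=12, depth=dim(R/I)=21-12=9
Product=12*9=108


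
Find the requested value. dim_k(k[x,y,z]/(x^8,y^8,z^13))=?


Basis: x^iy^jz^k, i<8,j<8,k<13
8*8*13=832


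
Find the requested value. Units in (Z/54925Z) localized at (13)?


Local ring = Z/2197Z.
phi(2197) = 13^2*(13-1) = 2028


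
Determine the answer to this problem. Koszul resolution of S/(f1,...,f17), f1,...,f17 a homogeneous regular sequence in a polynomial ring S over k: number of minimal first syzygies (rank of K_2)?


Regular sequence => Koszul complex is the minimal free resolution.
Syz_1 minimally generated by Koszul relations f_i*e_j - f_j*e_i (i<j): mu(Syz_1) = beta_2 = C(m,2) = m(m-1)/2
m=17
17*16/2 = 136


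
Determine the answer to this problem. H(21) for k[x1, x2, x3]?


C(d+n-1,n-1)=C(23,2)=253


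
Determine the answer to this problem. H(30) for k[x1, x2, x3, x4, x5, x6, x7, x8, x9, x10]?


C(d+n-1,n-1)=C(39,9)=211915132


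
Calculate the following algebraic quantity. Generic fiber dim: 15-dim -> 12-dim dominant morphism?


dim(fiber)=dim(X)-dim(Y)=15-12=3


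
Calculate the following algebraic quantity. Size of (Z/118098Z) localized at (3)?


3-primary part: 118098=3^10*2
Size=3^10=59049


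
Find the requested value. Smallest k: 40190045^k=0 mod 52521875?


40190045^k mod 52521875:
k=1: 40190045
k=2: 40877025
k=3: 46219250
k=4: 31513125
k=5: 0
First zero at k = 5


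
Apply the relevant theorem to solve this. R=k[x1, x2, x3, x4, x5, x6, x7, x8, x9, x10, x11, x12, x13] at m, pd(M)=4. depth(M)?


pd+depth=depth(R)=13
depth=13-4=9


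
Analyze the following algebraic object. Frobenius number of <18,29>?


gcd(18,29)=1 => F=ab-a-b=18*29-18-29=522-47=475


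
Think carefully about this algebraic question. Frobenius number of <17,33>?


gcd(17,33)=1 => F=ab-a-b=17*33-17-33=561-50=511


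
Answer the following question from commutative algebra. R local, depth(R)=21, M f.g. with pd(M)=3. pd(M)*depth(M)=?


pd+depth=21
depth=21-3=18
pd*depth=3*18=54


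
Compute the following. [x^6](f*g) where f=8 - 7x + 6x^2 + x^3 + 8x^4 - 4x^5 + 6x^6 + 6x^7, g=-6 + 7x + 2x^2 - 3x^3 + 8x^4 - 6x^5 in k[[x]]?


[x^6] = sum a_i*b_j, i+j=6
  -7*-6=42
  6*8=48
  1*-3=-3
  8*2=16
  -4*7=-28
  6*-6=-36
Sum=39


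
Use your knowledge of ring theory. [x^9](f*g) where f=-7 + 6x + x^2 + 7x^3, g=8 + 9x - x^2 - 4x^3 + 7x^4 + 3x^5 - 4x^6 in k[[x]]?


[x^9] = sum a_i*b_j, i+j=9
  7*-4=-28
Sum=-28


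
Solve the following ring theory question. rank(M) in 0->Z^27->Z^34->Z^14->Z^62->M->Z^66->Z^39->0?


Alt sum=0:
(-1)^0*27 + (-1)^1*34 + (-1)^2*14 + (-1)^3*62 + (-1)^4*? + (-1)^5*66 + (-1)^6*39=0
rank(M)=82


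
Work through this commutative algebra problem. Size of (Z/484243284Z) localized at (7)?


7-primary part: 484243284=7^9*12
Size=7^9=40353607


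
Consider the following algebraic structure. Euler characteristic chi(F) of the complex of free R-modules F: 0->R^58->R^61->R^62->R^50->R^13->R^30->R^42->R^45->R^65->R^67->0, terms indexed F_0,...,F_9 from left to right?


chi = sum (-1)^i * rank:
(-1)^0*58=58
(-1)^1*61=-61
(-1)^2*62=62
(-1)^3*50=-50
(-1)^4*13=13
(-1)^5*30=-30
(-1)^6*42=42
(-1)^7*45=-45
(-1)^8*65=65
(-1)^9*67=-67
chi=-13


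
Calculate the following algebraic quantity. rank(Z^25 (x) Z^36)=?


rank(M(x)N) = rank(M)*rank(N)
25*36 = 900


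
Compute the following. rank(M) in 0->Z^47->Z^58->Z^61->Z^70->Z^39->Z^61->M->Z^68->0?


Alt sum=0:
(-1)^0*47 + (-1)^1*58 + (-1)^2*61 + (-1)^3*70 + (-1)^4*39 + (-1)^5*61 + (-1)^6*? + (-1)^7*68=0
rank(M)=110


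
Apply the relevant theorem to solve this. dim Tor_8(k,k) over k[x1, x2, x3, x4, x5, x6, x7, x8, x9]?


Koszul: C(n,i)=C(9,8)=9


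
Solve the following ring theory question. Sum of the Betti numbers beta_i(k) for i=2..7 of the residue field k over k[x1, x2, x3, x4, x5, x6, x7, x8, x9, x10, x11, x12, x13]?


Koszul resolution: beta_i(k)=C(n,i), n=13
C(13,2)=78, C(13,3)=286, C(13,4)=715, C(13,5)=1287, C(13,6)=1716, C(13,7)=1716
Sum=5798


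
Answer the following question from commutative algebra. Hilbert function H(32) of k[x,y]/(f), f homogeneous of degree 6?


H(t)=d for t>=d-1.
d=6, t=32
H(32)=6


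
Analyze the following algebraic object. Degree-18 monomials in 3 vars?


C(d+n-1,n-1)=C(20,2)=190


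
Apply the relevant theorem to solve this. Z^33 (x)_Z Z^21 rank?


rank(M(x)N) = rank(M)*rank(N)
33*21 = 693


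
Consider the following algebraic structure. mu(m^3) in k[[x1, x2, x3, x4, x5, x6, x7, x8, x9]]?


C(n+d-1,d)=C(11,3)=165


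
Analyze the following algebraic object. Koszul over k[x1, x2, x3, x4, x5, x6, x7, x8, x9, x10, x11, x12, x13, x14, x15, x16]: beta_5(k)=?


C(n,i)=C(16,5)=4368


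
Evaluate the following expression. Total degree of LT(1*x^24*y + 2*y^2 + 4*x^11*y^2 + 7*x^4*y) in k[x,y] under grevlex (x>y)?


LT: 1*x^24*y
deg_x=24, deg_y=1
Total=24+1=25


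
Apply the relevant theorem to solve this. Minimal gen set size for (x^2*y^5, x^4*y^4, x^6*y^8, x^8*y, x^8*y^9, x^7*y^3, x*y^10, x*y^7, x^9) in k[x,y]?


Remove redundant (divisible by others).
x^8*y^9 redundant.
x*y^10 redundant.
x^6*y^8 redundant.
Min: x^9, x^8*y, x^7*y^3, x^4*y^4, x^2*y^5, x*y^7
Count=6


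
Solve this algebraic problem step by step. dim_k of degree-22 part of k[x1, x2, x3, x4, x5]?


C(d+n-1,n-1)=C(26,4)=14950


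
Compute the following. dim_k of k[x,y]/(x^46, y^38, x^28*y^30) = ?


k[x,y]/I, I = (x^46, y^38, x^28*y^30)
Rect: 46x38=1748. Corner: (46-28)x(38-30)=144.
dim = 1748-144 = 1604


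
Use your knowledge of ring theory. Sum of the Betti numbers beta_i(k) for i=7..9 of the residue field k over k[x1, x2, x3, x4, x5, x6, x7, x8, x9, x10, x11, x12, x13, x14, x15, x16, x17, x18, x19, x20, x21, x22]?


Koszul resolution: beta_i(k)=C(n,i), n=22
C(22,7)=170544, C(22,8)=319770, C(22,9)=497420
Sum=987734


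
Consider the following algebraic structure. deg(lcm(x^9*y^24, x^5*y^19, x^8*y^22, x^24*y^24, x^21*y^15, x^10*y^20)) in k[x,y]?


lcm = componentwise max:
x: max(9,5,8,24,21,10)=24
y: max(24,19,22,24,15,20)=24
Total=24+24=48


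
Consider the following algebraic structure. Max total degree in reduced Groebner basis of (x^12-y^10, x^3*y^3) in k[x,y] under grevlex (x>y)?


LT(f1)=x^12, LT(f2)=x^3y^3, lcm=x^12y^3
S(f1,f2) = y^3*f1 - x^9*f2 = -y^13
Reduced GB = {f1, f2, y^13}; degrees 12, 6, 13
Max = 13


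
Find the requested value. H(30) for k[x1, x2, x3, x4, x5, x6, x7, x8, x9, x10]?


C(d+n-1,n-1)=C(39,9)=211915132


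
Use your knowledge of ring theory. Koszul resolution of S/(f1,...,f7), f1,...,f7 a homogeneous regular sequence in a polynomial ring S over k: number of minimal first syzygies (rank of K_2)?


Regular sequence => Koszul complex is the minimal free resolution.
Syz_1 minimally generated by Koszul relations f_i*e_j - f_j*e_i (i<j): mu(Syz_1) = beta_2 = C(m,2) = m(m-1)/2
m=7
7*6/2 = 21


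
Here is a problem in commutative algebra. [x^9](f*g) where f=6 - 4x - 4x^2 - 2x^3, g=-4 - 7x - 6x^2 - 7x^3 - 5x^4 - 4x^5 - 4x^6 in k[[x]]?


[x^9] = sum a_i*b_j, i+j=9
  -2*-4=8
Sum=8


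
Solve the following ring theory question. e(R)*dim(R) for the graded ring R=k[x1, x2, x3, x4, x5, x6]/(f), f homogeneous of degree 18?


e(R)=deg(f)=18, dim(R)=6-1=5
e*dim=18*5=90


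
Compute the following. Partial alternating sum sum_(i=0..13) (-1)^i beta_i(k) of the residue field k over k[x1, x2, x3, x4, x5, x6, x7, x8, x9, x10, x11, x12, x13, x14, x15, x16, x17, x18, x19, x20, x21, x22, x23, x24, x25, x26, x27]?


Koszul resolution: beta_i(k)=C(n,i), n=27
sum_(i=0..p) (-1)^i C(n,i) = (-1)^p C(n-1,p)
(-1)^13*C(26,13) = (-1)^13*10400600 = -10400600


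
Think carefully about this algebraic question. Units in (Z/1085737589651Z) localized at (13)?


Local ring = Z/815730721Z.
phi(815730721) = 13^7*(13-1) = 752982204


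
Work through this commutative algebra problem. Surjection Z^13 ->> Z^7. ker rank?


rank(ker) = 13-7 = 6


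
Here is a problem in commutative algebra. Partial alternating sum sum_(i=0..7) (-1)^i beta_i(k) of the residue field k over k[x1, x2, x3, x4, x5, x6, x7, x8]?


Koszul resolution: beta_i(k)=C(n,i), n=8
sum_(i=0..p) (-1)^i C(n,i) = (-1)^p C(n-1,p)
(-1)^7*C(7,7) = (-1)^7*1 = -1


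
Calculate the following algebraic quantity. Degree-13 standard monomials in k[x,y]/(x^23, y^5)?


k[x,y], I = (x^23, y^5), d = 13
Need i < 23 and d-i < 5.
Range: 9 <= i <= 13.
H(13) = 5


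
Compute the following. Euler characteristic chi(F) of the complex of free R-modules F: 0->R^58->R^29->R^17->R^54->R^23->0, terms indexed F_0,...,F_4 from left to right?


chi = sum (-1)^i * rank:
(-1)^0*58=58
(-1)^1*29=-29
(-1)^2*17=17
(-1)^3*54=-54
(-1)^4*23=23
chi=15


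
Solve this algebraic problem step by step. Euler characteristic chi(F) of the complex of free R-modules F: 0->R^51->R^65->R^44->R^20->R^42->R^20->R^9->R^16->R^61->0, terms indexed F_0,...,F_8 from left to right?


chi = sum (-1)^i * rank:
(-1)^0*51=51
(-1)^1*65=-65
(-1)^2*44=44
(-1)^3*20=-20
(-1)^4*42=42
(-1)^5*20=-20
(-1)^6*9=9
(-1)^7*16=-16
(-1)^8*61=61
chi=86


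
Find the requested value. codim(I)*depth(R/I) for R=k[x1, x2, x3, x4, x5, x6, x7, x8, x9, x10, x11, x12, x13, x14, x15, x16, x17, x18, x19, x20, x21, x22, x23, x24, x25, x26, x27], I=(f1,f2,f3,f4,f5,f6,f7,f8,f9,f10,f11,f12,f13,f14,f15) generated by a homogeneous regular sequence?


codim=15, depth=dim(R/I)=27-15=12
Product=15*12=180


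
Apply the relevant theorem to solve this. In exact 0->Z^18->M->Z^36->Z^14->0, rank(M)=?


Alt sum=0:
(-1)^0*18 + (-1)^1*? + (-1)^2*36 + (-1)^3*14=0
rank(M)=40


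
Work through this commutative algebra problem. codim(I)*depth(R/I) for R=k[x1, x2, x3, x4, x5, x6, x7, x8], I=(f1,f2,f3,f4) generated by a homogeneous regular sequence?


codim=4, depth=dim(R/I)=8-4=4
Product=4*4=16


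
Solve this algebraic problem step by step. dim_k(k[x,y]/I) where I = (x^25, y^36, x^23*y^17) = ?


k[x,y]/I, I = (x^25, y^36, x^23*y^17)
Rect: 25x36=900. Corner: (25-23)x(36-17)=38.
dim = 900-38 = 862


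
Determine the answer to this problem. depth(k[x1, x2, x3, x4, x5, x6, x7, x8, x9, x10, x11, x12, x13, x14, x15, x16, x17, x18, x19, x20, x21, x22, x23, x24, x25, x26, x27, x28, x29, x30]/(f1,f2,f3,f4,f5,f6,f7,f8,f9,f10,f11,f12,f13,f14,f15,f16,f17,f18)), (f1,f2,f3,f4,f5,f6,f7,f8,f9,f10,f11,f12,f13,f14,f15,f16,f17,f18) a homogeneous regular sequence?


depth(R)=30
depth(R/I)=30-18=12


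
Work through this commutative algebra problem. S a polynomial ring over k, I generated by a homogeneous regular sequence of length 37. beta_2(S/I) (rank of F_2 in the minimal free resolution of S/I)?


Regular sequence => Koszul complex is the minimal free resolution.
Syz_1 minimally generated by Koszul relations f_i*e_j - f_j*e_i (i<j): mu(Syz_1) = beta_2 = C(m,2) = m(m-1)/2
m=37
37*36/2 = 666


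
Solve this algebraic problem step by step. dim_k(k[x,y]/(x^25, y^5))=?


Basis: x^i*y^j, i<25, j<5
25*5=125


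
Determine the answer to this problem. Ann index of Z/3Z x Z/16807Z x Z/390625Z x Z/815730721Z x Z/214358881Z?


Exponent = lcm of the cyclic orders; pairwise coprime => product.
3^1*7^5*5^8*13^8*11^8=3*16807*390625*815730721*214358881=3443973405851594483445703125


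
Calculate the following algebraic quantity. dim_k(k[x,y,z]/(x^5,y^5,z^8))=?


Basis: x^iy^jz^k, i<5,j<5,k<8
5*5*8=200


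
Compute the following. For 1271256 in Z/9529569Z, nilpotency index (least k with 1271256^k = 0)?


1271256^k mod 9529569:
k=1: 1271256
k=2: 799533
k=3: 6353046
k=4: 0
First zero at k = 4


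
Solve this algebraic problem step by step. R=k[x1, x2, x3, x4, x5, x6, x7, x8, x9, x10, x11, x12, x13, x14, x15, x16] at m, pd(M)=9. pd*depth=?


pd+depth=16
depth=16-9=7
pd*depth=9*7=63


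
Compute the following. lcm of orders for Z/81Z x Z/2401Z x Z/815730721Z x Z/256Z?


Exponent = lcm of the cyclic orders; pairwise coprime => product.
3^4*7^4*13^8*2^8=81*2401*815730721*256=40612896345805056


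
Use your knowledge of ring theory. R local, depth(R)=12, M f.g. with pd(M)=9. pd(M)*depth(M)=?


pd+depth=12
depth=12-9=3
pd*depth=9*3=27


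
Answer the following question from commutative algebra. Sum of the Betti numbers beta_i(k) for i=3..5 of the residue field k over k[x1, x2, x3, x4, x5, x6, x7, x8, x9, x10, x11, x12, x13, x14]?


Koszul resolution: beta_i(k)=C(n,i), n=14
C(14,3)=364, C(14,4)=1001, C(14,5)=2002
Sum=3367


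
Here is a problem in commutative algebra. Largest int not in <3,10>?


gcd(3,10)=1 => F=ab-a-b=3*10-3-10=30-13=17


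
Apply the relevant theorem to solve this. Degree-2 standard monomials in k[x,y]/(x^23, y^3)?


k[x,y], I = (x^23, y^3), d = 2
Need i < 23 and d-i < 3.
Range: 0 <= i <= 2.
H(2) = 3


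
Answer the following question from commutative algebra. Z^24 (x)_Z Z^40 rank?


rank(M(x)N) = rank(M)*rank(N)
24*40 = 960


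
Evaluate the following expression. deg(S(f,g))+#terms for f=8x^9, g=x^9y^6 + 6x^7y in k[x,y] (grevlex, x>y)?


LT(f)=8x^9, LT(g)=x^9y^6
lcm(LM)=x^9y^6
S(f,g) (scaled by 8 to clear denominators) = y^6*f - 8*g = -48x^7y
1 terms, deg 8.
8+1=9


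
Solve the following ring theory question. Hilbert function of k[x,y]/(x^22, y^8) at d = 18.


k[x,y], I = (x^22, y^8), d = 18
Need i < 22 and d-i < 8.
Range: 11 <= i <= 18.
H(18) = 8


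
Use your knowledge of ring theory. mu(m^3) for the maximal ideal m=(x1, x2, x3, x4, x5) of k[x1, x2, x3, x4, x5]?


Graded Nakayama: mu(m^d) = dim_k (m^d/m^(d+1)) = #degree-3 monomials in 5 vars
C(n+d-1,d)=C(7,3)=35


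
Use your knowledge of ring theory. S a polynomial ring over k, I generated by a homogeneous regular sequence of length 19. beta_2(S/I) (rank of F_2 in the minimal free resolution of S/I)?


Regular sequence => Koszul complex is the minimal free resolution.
Syz_1 minimally generated by Koszul relations f_i*e_j - f_j*e_i (i<j): mu(Syz_1) = beta_2 = C(m,2) = m(m-1)/2
m=19
19*18/2 = 171


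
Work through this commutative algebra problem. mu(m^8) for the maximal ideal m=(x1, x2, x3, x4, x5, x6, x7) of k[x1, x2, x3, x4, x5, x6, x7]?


Graded Nakayama: mu(m^d) = dim_k (m^d/m^(d+1)) = #degree-8 monomials in 7 vars
C(n+d-1,d)=C(14,8)=3003


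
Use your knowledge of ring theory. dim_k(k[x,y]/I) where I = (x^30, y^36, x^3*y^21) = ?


k[x,y]/I, I = (x^30, y^36, x^3*y^21)
Rect: 30x36=1080. Corner: (30-3)x(36-21)=405.
dim = 1080-405 = 675


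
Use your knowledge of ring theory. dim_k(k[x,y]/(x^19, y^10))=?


Basis: x^i*y^j, i<19, j<10
19*10=190


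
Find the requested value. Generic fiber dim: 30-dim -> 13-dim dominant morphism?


dim(fiber)=dim(X)-dim(Y)=30-13=17


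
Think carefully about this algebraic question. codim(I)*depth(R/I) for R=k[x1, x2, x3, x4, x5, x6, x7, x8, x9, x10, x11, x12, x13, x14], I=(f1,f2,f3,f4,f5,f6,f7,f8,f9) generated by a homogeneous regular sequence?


codim=9, depth=dim(R/I)=14-9=5
Product=9*5=45


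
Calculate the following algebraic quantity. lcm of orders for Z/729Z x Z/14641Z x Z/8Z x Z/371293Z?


Exponent = lcm of the cyclic orders; pairwise coprime => product.
3^6*11^4*2^3*13^5=729*14641*8*371293=31703339941416


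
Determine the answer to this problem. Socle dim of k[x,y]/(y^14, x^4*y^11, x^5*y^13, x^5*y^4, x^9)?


Socle = ann(m) = span of standard monomials u with x*u, y*u in I (staircase corners).
Redundant generators: x^5*y^13
Minimal generators: x^9, x^5*y^4, x^4*y^11, y^14
Corners: x^3y^13, x^4y^10, x^8y^3
Socle dim=3


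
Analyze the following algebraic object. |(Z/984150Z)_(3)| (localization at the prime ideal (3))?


3-primary part: 984150=3^9*50
Size=3^9=19683


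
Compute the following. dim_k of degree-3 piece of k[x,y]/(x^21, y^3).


k[x,y], I = (x^21, y^3), d = 3
Need i < 21 and d-i < 3.
Range: 1 <= i <= 3.
H(3) = 3


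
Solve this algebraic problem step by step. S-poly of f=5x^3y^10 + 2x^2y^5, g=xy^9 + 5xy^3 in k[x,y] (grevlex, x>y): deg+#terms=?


LT(f)=5x^3y^10, LT(g)=xy^9
lcm(LM)=x^3y^10
S(f,g) (scaled by 5 to clear denominators) = 1*f - 5x^2y*g = -25x^3y^4 + 2x^2y^5
2 terms, deg 7.
7+2=9


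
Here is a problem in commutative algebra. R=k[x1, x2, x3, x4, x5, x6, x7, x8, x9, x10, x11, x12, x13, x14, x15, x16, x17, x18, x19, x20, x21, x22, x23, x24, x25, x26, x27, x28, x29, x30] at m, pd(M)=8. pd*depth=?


pd+depth=30
depth=30-8=22
pd*depth=8*22=176


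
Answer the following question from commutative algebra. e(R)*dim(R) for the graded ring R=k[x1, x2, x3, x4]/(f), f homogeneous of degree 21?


e(R)=deg(f)=21, dim(R)=4-1=3
e*dim=21*3=63


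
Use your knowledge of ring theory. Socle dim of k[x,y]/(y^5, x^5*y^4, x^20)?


Socle = ann(m) = span of standard monomials u with x*u, y*u in I (staircase corners).
Minimal generators: x^20, x^5*y^4, y^5
Corners: x^4y^4, x^19y^3
Socle dim=2


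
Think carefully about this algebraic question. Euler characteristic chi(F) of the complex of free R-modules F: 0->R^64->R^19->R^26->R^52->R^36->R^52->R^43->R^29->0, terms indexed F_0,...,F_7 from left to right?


chi = sum (-1)^i * rank:
(-1)^0*64=64
(-1)^1*19=-19
(-1)^2*26=26
(-1)^3*52=-52
(-1)^4*36=36
(-1)^5*52=-52
(-1)^6*43=43
(-1)^7*29=-29
chi=17


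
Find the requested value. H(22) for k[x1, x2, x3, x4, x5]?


C(d+n-1,n-1)=C(26,4)=14950


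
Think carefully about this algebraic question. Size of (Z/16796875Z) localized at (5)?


5-primary part: 16796875=5^8*43
Size=5^8=390625


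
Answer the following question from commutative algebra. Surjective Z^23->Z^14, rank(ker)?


rank(ker) = 23-14 = 9


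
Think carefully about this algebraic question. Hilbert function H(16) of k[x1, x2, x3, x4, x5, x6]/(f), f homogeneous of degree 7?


C(21,5)-C(14,5)=20349-2002=18347


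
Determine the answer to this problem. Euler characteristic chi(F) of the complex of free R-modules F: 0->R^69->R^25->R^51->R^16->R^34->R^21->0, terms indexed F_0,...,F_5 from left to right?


chi = sum (-1)^i * rank:
(-1)^0*69=69
(-1)^1*25=-25
(-1)^2*51=51
(-1)^3*16=-16
(-1)^4*34=34
(-1)^5*21=-21
chi=92


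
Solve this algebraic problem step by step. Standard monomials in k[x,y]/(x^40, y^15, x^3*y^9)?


k[x,y]/I, I = (x^40, y^15, x^3*y^9)
Rect: 40x15=600. Corner: (40-3)x(15-9)=222.
dim = 600-222 = 378


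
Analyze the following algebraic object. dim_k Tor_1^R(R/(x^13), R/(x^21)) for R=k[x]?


Tor_1(R/I,R/J)=(I cap J)/IJ=(x^21)/(x^34)
dim=34-21=min(13,21)=13


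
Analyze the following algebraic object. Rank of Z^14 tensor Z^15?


rank(M(x)N) = rank(M)*rank(N)
14*15 = 210


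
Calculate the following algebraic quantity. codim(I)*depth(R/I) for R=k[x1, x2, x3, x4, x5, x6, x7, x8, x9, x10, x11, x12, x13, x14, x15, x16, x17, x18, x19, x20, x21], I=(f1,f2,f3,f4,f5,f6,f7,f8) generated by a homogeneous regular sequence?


codim=8, depth=dim(R/I)=21-8=13
Product=8*13=104


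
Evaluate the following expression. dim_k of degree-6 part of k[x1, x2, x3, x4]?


C(d+n-1,n-1)=C(9,3)=84


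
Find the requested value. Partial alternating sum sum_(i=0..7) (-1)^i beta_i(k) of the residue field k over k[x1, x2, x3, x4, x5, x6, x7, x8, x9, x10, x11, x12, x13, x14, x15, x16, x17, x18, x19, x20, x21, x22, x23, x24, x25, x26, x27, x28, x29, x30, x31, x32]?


Koszul resolution: beta_i(k)=C(n,i), n=32
sum_(i=0..p) (-1)^i C(n,i) = (-1)^p C(n-1,p)
(-1)^7*C(31,7) = (-1)^7*2629575 = -2629575


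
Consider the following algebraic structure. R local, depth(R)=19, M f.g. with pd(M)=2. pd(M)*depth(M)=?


pd+depth=19
depth=19-2=17
pd*depth=2*17=34


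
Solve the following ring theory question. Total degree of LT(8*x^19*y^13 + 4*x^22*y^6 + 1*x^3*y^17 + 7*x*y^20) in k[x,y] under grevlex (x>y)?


LT: 8*x^19*y^13
deg_x=19, deg_y=13
Total=19+13=32


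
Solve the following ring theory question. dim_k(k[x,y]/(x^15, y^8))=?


Basis: x^i*y^j, i<15, j<8
15*8=120


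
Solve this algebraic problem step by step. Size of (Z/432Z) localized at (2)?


2-primary part: 432=2^4*27
Size=2^4=16


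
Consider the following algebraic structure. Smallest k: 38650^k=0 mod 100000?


38650^k mod 100000:
k=1: 38650
k=2: 22500
k=3: 25000
k=4: 50000
k=5: 0
First zero at k = 5


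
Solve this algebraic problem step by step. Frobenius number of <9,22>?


gcd(9,22)=1 => F=ab-a-b=9*22-9-22=198-31=167


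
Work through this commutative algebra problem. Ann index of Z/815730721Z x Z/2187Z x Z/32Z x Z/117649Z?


Exponent = lcm of the cyclic orders; pairwise coprime => product.
13^8*3^7*2^5*7^6=815730721*2187*32*117649=6716357733187511136


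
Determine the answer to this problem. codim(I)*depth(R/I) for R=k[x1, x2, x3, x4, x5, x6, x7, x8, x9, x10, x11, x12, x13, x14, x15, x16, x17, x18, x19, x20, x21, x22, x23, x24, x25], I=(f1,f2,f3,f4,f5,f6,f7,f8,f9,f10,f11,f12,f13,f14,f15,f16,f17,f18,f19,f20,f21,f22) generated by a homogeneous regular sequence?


codim=22, depth=dim(R/I)=25-22=3
Product=22*3=66


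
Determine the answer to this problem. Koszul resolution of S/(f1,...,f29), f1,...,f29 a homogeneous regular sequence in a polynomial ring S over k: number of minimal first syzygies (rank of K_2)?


Regular sequence => Koszul complex is the minimal free resolution.
Syz_1 minimally generated by Koszul relations f_i*e_j - f_j*e_i (i<j): mu(Syz_1) = beta_2 = C(m,2) = m(m-1)/2
m=29
29*28/2 = 406


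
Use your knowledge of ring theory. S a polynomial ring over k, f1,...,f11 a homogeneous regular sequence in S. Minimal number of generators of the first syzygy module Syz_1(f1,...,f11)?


Regular sequence => Koszul complex is the minimal free resolution.
Syz_1 minimally generated by Koszul relations f_i*e_j - f_j*e_i (i<j): mu(Syz_1) = beta_2 = C(m,2) = m(m-1)/2
m=11
11*10/2 = 55


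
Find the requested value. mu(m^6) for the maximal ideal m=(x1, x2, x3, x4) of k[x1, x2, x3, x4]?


Graded Nakayama: mu(m^d) = dim_k (m^d/m^(d+1)) = #degree-6 monomials in 4 vars
C(n+d-1,d)=C(9,6)=84


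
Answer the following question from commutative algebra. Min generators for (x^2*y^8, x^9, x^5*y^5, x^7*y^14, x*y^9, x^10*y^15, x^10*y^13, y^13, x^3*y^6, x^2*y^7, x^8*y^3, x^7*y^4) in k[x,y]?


Remove redundant (divisible by others).
x^10*y^15 redundant.
x^2*y^8 redundant.
x^7*y^14 redundant.
x^10*y^13 redundant.
Min: x^9, x^8*y^3, x^7*y^4, x^5*y^5, x^3*y^6, x^2*y^7, x*y^9, y^13
Count=8


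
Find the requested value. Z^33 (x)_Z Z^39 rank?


rank(M(x)N) = rank(M)*rank(N)
33*39 = 1287


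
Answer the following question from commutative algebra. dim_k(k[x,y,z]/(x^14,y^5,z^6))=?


Basis: x^iy^jz^k, i<14,j<5,k<6
14*5*6=420


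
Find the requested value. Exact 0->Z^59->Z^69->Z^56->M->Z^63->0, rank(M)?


Alt sum=0:
(-1)^0*59 + (-1)^1*69 + (-1)^2*56 + (-1)^3*? + (-1)^4*63=0
rank(M)=109


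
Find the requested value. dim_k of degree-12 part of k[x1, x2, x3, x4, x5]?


C(d+n-1,n-1)=C(16,4)=1820


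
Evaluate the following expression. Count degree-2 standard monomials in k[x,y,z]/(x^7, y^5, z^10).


Need i<7, j<5, k<10 with i+j+k=2.
For each i, j ranges over max(0,2-i-9)..min(4,2-i):
  i=0: j in [0,2] -> 3
  i=1: j in [0,1] -> 2
  i=2: j in [0,0] -> 1
H(2) = 3+2+1 = 6


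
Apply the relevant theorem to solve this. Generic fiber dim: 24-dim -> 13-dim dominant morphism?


dim(fiber)=dim(X)-dim(Y)=24-13=11


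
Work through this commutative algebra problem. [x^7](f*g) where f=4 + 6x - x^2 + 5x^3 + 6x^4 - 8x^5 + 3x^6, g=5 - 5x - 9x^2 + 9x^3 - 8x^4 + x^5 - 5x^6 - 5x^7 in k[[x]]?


[x^7] = sum a_i*b_j, i+j=7
  4*-5=-20
  6*-5=-30
  -1*1=-1
  5*-8=-40
  6*9=54
  -8*-9=72
  3*-5=-15
Sum=20


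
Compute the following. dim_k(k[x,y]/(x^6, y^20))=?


Basis: x^i*y^j, i<6, j<20
6*20=120


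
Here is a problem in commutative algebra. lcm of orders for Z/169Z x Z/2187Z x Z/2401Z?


Exponent = lcm of the cyclic orders; pairwise coprime => product.
13^2*3^7*7^4=169*2187*2401=887416803


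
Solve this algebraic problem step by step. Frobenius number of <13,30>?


gcd(13,30)=1 => F=ab-a-b=13*30-13-30=390-43=347


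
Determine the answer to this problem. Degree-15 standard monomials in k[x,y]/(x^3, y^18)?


k[x,y], I = (x^3, y^18), d = 15
Need i < 3 and d-i < 18.
Range: 0 <= i <= 2.
H(15) = 3


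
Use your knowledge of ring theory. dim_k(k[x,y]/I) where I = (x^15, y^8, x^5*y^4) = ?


k[x,y]/I, I = (x^15, y^8, x^5*y^4)
Rect: 15x8=120. Corner: (15-5)x(8-4)=40.
dim = 120-40 = 80


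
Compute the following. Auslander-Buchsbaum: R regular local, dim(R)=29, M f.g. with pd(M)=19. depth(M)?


pd+depth=depth(R)=29
depth=29-19=10


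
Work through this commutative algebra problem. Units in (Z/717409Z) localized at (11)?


Local ring = Z/14641Z.
phi(14641) = 11^3*(11-1) = 13310


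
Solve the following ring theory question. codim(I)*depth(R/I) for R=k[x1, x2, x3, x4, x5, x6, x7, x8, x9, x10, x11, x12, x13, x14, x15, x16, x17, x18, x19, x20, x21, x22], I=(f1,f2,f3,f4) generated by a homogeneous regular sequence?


codim=4, depth=dim(R/I)=22-4=18
Product=4*18=72


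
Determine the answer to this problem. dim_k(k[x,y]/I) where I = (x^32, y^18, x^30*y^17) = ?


k[x,y]/I, I = (x^32, y^18, x^30*y^17)
Rect: 32x18=576. Corner: (32-30)x(18-17)=2.
dim = 576-2 = 574


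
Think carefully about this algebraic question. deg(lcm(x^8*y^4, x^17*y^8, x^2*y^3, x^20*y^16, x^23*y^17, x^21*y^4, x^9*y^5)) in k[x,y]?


lcm = componentwise max:
x: max(8,17,2,20,23,21,9)=23
y: max(4,8,3,16,17,4,5)=17
Total=23+17=40


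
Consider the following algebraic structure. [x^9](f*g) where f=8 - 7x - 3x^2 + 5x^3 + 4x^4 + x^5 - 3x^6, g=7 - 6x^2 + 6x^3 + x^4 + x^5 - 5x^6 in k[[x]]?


[x^9] = sum a_i*b_j, i+j=9
  5*-5=-25
  4*1=4
  1*1=1
  -3*6=-18
Sum=-38


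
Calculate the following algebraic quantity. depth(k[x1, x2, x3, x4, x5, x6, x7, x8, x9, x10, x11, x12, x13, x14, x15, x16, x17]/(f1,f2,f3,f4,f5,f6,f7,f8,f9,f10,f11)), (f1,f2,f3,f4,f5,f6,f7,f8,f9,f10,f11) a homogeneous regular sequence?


depth(R)=17
depth(R/I)=17-11=6


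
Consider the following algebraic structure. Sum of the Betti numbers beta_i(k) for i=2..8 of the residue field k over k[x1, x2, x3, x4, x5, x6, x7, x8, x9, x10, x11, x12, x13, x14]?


Koszul resolution: beta_i(k)=C(n,i), n=14
C(14,2)=91, C(14,3)=364, C(14,4)=1001, C(14,5)=2002, C(14,6)=3003, C(14,7)=3432, C(14,8)=3003
Sum=12896


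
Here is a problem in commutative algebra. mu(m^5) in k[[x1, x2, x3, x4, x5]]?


C(n+d-1,d)=C(9,5)=126


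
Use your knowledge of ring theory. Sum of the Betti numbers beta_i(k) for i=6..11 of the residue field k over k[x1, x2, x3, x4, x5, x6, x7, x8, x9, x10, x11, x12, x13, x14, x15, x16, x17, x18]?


Koszul resolution: beta_i(k)=C(n,i), n=18
C(18,6)=18564, C(18,7)=31824, C(18,8)=43758, C(18,9)=48620, C(18,10)=43758, C(18,11)=31824
Sum=218348


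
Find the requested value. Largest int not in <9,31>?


gcd(9,31)=1 => F=ab-a-b=9*31-9-31=279-40=239


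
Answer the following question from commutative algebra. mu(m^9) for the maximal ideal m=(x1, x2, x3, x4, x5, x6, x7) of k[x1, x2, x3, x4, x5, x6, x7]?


Graded Nakayama: mu(m^d) = dim_k (m^d/m^(d+1)) = #degree-9 monomials in 7 vars
C(n+d-1,d)=C(15,9)=5005


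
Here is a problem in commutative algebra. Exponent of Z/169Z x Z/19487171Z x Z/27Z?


Exponent = lcm of the cyclic orders; pairwise coprime => product.
13^2*11^7*3^3=169*19487171*27=88919961273


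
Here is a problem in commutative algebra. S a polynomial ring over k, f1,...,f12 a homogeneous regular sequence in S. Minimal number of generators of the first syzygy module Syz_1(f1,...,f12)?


Regular sequence => Koszul complex is the minimal free resolution.
Syz_1 minimally generated by Koszul relations f_i*e_j - f_j*e_i (i<j): mu(Syz_1) = beta_2 = C(m,2) = m(m-1)/2
m=12
12*11/2 = 66


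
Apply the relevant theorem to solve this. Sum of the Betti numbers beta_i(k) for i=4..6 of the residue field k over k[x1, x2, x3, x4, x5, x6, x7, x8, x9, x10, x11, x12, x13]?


Koszul resolution: beta_i(k)=C(n,i), n=13
C(13,4)=715, C(13,5)=1287, C(13,6)=1716
Sum=3718


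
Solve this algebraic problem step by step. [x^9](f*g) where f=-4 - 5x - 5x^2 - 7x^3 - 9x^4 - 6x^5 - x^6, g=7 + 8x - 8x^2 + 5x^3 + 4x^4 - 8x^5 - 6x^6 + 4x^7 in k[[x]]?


[x^9] = sum a_i*b_j, i+j=9
  -5*4=-20
  -7*-6=42
  -9*-8=72
  -6*4=-24
  -1*5=-5
Sum=65


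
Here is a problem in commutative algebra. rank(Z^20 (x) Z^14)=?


rank(M(x)N) = rank(M)*rank(N)
20*14 = 280


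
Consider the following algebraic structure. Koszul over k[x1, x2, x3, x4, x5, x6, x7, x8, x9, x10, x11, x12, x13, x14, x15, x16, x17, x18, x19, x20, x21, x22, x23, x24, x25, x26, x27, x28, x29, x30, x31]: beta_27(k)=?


C(n,i)=C(31,27)=31465


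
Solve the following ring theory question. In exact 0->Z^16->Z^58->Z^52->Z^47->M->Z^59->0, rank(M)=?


Alt sum=0:
(-1)^0*16 + (-1)^1*58 + (-1)^2*52 + (-1)^3*47 + (-1)^4*? + (-1)^5*59=0
rank(M)=96


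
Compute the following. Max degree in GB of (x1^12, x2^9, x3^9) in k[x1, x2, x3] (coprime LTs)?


Pure powers, coprime LTs => already GB.
Degrees: 12, 9, 9
Max=12


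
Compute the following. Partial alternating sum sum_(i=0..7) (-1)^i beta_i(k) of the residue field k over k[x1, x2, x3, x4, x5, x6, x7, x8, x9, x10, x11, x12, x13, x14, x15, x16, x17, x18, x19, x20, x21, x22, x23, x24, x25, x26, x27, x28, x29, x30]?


Koszul resolution: beta_i(k)=C(n,i), n=30
sum_(i=0..p) (-1)^i C(n,i) = (-1)^p C(n-1,p)
(-1)^7*C(29,7) = (-1)^7*1560780 = -1560780


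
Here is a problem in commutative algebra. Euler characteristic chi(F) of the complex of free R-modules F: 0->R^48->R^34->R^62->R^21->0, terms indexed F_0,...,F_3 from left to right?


chi = sum (-1)^i * rank:
(-1)^0*48=48
(-1)^1*34=-34
(-1)^2*62=62
(-1)^3*21=-21
chi=55


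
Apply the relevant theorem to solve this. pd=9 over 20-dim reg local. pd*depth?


pd+depth=20
depth=20-9=11
pd*depth=9*11=99


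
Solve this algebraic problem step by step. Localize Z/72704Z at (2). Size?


2-primary part: 72704=2^10*71
Size=2^10=1024


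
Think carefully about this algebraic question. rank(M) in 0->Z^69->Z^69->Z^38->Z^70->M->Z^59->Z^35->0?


Alt sum=0:
(-1)^0*69 + (-1)^1*69 + (-1)^2*38 + (-1)^3*70 + (-1)^4*? + (-1)^5*59 + (-1)^6*35=0
rank(M)=56


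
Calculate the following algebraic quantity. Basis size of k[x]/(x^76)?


Basis: 1,x,...,x^75
dim=76


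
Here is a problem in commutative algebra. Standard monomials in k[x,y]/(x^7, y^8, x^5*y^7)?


k[x,y]/I, I = (x^7, y^8, x^5*y^7)
Rect: 7x8=56. Corner: (7-5)x(8-7)=2.
dim = 56-2 = 54


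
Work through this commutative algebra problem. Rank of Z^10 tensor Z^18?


rank(M(x)N) = rank(M)*rank(N)
10*18 = 180


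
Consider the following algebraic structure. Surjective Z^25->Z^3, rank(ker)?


rank(ker) = 25-3 = 22


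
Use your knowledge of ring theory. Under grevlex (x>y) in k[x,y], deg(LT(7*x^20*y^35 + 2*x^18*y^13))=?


LT: 7*x^20*y^35
deg_x=20, deg_y=35
Total=20+35=55


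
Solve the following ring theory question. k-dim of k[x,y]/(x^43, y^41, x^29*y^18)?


k[x,y]/I, I = (x^43, y^41, x^29*y^18)
Rect: 43x41=1763. Corner: (43-29)x(41-18)=322.
dim = 1763-322 = 1441


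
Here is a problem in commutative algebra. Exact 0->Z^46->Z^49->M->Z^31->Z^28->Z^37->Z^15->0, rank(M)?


Alt sum=0:
(-1)^0*46 + (-1)^1*49 + (-1)^2*? + (-1)^3*31 + (-1)^4*28 + (-1)^5*37 + (-1)^6*15=0
rank(M)=28


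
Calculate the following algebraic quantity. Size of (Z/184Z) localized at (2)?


2-primary part: 184=2^3*23
Size=2^3=8


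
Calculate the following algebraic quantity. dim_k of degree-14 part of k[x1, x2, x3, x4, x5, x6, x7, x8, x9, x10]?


C(d+n-1,n-1)=C(23,9)=817190


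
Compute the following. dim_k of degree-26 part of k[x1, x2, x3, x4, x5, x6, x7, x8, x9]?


C(d+n-1,n-1)=C(34,8)=18156204


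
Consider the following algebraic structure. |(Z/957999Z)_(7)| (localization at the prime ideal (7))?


7-primary part: 957999=7^5*57
Size=7^5=16807


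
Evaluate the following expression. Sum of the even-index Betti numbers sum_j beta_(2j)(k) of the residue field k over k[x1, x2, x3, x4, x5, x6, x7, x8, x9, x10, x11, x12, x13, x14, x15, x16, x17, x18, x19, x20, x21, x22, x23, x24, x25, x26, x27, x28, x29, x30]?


Koszul resolution: beta_i(k)=C(n,i), n=30
sum_even C(30,i) = 2^(n-1) = 2^29 = 536870912


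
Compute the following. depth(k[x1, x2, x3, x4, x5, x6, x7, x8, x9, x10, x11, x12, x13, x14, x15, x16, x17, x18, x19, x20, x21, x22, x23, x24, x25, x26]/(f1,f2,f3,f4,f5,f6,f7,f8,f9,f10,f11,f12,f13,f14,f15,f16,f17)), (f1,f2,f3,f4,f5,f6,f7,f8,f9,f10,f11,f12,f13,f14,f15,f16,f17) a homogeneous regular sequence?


depth(R)=26
depth(R/I)=26-17=9


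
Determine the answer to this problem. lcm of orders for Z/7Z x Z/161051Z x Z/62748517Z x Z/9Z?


Exponent = lcm of the cyclic orders; pairwise coprime => product.
7^1*11^5*13^7*3^2=7*161051*62748517*9=636659818916121


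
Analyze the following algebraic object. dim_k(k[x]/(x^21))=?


Basis: 1,x,...,x^20
dim=21


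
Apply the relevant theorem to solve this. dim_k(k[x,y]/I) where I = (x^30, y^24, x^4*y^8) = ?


k[x,y]/I, I = (x^30, y^24, x^4*y^8)
Rect: 30x24=720. Corner: (30-4)x(24-8)=416.
dim = 720-416 = 304


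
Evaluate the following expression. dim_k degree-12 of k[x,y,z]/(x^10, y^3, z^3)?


Need i<10, j<3, k<3 with i+j+k=12.
For each i, j ranges over max(0,12-i-2)..min(2,12-i):
  i=0: j in [10,2] -> 0
  i=1: j in [9,2] -> 0
  i=2: j in [8,2] -> 0
  i=3: j in [7,2] -> 0
  i=4: j in [6,2] -> 0
  i=5: j in [5,2] -> 0
  i=6: j in [4,2] -> 0
  i=7: j in [3,2] -> 0
  i=8: j in [2,2] -> 1
  i=9: j in [1,2] -> 2
H(12) = 0+0+0+0+0+0+0+0+1+2 = 3


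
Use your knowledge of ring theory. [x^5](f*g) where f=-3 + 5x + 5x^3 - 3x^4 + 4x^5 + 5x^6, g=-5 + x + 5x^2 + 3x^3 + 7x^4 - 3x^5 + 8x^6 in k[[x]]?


[x^5] = sum a_i*b_j, i+j=5
  -3*-3=9
  5*7=35
  5*5=25
  -3*1=-3
  4*-5=-20
Sum=46


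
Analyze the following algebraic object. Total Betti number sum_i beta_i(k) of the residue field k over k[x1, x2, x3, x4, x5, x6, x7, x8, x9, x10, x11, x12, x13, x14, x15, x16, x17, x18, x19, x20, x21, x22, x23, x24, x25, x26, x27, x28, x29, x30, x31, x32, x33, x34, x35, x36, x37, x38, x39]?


Koszul resolution: beta_i(k)=C(n,i), n=39
sum_i C(39,i) = 2^39 = 549755813888


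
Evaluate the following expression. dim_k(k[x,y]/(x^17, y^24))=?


Basis: x^i*y^j, i<17, j<24
17*24=408


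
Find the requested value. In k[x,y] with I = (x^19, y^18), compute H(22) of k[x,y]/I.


k[x,y], I = (x^19, y^18), d = 22
Need i < 19 and d-i < 18.
Range: 5 <= i <= 18.
H(22) = 14


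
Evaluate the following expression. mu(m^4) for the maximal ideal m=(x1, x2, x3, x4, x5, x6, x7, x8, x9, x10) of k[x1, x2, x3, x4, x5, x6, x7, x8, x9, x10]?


Graded Nakayama: mu(m^d) = dim_k (m^d/m^(d+1)) = #degree-4 monomials in 10 vars
C(n+d-1,d)=C(13,4)=715


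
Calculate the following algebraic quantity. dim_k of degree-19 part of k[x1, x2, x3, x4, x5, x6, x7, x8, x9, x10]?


C(d+n-1,n-1)=C(28,9)=6906900


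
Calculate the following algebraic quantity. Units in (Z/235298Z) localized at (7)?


Local ring = Z/117649Z.
phi(117649) = 7^5*(7-1) = 100842


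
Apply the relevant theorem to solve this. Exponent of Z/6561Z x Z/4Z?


Exponent = lcm of the cyclic orders; pairwise coprime => product.
3^8*2^2=6561*4=26244


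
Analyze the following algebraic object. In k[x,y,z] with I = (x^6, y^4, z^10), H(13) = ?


Need i<6, j<4, k<10 with i+j+k=13.
For each i, j ranges over max(0,13-i-9)..min(3,13-i):
  i=0: j in [4,3] -> 0
  i=1: j in [3,3] -> 1
  i=2: j in [2,3] -> 2
  i=3: j in [1,3] -> 3
  i=4: j in [0,3] -> 4
  i=5: j in [0,3] -> 4
H(13) = 0+1+2+3+4+4 = 14


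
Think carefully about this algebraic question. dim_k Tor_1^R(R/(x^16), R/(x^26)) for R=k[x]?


Tor_1(R/I,R/J)=(I cap J)/IJ=(x^26)/(x^42)
dim=42-26=min(16,26)=16


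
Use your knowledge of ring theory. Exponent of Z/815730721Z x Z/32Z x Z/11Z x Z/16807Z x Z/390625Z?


Exponent = lcm of the cyclic orders; pairwise coprime => product.
13^8*2^5*11^1*7^5*5^8=815730721*32*11*16807*390625=1885123106328962500000


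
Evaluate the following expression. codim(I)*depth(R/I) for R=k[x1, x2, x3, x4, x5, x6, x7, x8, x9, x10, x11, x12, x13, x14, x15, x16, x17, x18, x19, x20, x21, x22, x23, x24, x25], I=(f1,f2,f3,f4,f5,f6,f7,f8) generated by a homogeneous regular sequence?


codim=8, depth=dim(R/I)=25-8=17
Product=8*17=136


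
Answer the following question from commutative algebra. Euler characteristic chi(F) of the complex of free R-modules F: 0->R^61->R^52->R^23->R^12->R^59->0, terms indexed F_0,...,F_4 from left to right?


chi = sum (-1)^i * rank:
(-1)^0*61=61
(-1)^1*52=-52
(-1)^2*23=23
(-1)^3*12=-12
(-1)^4*59=59
chi=79


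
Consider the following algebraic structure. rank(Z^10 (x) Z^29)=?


rank(M(x)N) = rank(M)*rank(N)
10*29 = 290


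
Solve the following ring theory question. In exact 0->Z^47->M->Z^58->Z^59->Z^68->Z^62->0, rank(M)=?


Alt sum=0:
(-1)^0*47 + (-1)^1*? + (-1)^2*58 + (-1)^3*59 + (-1)^4*68 + (-1)^5*62=0
rank(M)=52


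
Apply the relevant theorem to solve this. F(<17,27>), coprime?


gcd(17,27)=1 => F=ab-a-b=17*27-17-27=459-44=415


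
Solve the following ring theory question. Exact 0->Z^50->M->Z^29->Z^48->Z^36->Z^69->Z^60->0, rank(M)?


Alt sum=0:
(-1)^0*50 + (-1)^1*? + (-1)^2*29 + (-1)^3*48 + (-1)^4*36 + (-1)^5*69 + (-1)^6*60=0
rank(M)=58
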